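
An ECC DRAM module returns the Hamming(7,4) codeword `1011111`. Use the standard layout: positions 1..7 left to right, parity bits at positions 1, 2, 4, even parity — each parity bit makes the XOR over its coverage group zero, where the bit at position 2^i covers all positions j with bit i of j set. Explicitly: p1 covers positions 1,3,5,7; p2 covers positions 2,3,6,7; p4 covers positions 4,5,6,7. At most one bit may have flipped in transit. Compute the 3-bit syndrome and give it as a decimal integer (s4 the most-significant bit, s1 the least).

2

s1: b1⊕b3⊕b5⊕b7 = 1⊕1⊕1⊕1 = 0
s2: b2⊕b3⊕b6⊕b7 = 0⊕1⊕1⊕1 = 1
s4: b4⊕b5⊕b6⊕b7 = 1⊕1⊕1⊕1 = 0
Syndrome (s4...s1) = 010 → position 2.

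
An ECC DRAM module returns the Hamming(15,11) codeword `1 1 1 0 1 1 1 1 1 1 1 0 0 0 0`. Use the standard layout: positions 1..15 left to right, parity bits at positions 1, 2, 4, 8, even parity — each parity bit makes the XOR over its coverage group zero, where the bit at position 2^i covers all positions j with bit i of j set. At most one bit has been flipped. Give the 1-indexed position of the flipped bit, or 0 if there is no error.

s1: b1⊕b3⊕b5⊕b7⊕b9⊕b11⊕b13⊕b15 = 1⊕1⊕1⊕1⊕1⊕1⊕0⊕0 = 0
s2: b2⊕b3⊕b6⊕b7⊕b10⊕b11⊕b14⊕b15 = 1⊕1⊕1⊕1⊕1⊕1⊕0⊕0 = 0
s4: b4⊕b5⊕b6⊕b7⊕b12⊕b13⊕b14⊕b15 = 0⊕1⊕1⊕1⊕0⊕0⊕0⊕0 = 1
s8: b8⊕b9⊕b10⊕b11⊕b12⊕b13⊕b14⊕b15 = 1⊕1⊕1⊕1⊕0⊕0⊕0⊕0 = 0
Syndrome (s8...s1) = 0100 → position 4.

4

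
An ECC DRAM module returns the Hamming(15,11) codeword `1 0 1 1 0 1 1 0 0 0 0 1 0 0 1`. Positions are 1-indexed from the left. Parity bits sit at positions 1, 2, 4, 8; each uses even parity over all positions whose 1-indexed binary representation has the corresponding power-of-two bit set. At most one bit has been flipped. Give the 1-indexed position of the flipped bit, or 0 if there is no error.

s1: b1⊕b3⊕b5⊕b7⊕b9⊕b11⊕b13⊕b15 = 1⊕1⊕0⊕1⊕0⊕0⊕0⊕1 = 0
s2: b2⊕b3⊕b6⊕b7⊕b10⊕b11⊕b14⊕b15 = 0⊕1⊕1⊕1⊕0⊕0⊕0⊕1 = 0
s4: b4⊕b5⊕b6⊕b7⊕b12⊕b13⊕b14⊕b15 = 1⊕0⊕1⊕1⊕1⊕0⊕0⊕1 = 1
s8: b8⊕b9⊕b10⊕b11⊕b12⊕b13⊕b14⊕b15 = 0⊕0⊕0⊕0⊕1⊕0⊕0⊕1 = 0
Syndrome (s8...s1) = 0100 → position 4.

4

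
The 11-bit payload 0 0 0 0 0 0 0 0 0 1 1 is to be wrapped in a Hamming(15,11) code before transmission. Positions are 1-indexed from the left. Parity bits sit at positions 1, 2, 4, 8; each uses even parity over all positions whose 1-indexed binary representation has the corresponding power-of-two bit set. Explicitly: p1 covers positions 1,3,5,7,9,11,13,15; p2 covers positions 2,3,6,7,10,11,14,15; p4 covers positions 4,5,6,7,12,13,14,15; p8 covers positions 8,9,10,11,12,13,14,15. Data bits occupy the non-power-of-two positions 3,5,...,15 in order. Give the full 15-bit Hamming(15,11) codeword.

Place data bits at non-power-of-two positions: b3=0, b5=0, b6=0, b7=0, b9=0, b10=0, b11=0, b12=0, b13=0, b14=1, b15=1.
p1 = XOR of data positions {3,5,7,9,11,13,15} = 0⊕0⊕0⊕0⊕0⊕0⊕1 = 1
p2 = XOR of data positions {3,6,7,10,11,14,15} = 0⊕0⊕0⊕0⊕0⊕1⊕1 = 0
p4 = XOR of data positions {5,6,7,12,13,14,15} = 0⊕0⊕0⊕0⊕0⊕1⊕1 = 0
p8 = XOR of data positions {9,10,11,12,13,14,15} = 0⊕0⊕0⊕0⊕0⊕1⊕1 = 0
Codeword b1..b15 = 100000000000011

100000000000011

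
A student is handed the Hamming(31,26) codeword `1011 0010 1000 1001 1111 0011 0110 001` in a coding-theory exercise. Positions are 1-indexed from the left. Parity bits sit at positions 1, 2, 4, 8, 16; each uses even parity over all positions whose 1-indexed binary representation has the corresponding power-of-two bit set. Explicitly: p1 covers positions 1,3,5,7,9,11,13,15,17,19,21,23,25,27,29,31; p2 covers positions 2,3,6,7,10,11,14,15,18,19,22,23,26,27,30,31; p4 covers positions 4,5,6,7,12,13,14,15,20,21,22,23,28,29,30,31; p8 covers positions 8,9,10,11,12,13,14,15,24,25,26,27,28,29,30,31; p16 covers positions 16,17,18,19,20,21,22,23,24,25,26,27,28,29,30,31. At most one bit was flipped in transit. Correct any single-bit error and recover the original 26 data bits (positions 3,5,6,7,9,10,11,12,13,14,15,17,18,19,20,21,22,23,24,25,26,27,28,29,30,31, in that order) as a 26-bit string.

10011000100111100110110001

s1: b1⊕b3⊕b5⊕b7⊕b9⊕b11⊕b13⊕b15⊕b17⊕b19⊕b21⊕b23⊕b25⊕b27⊕b29⊕b31 = 1⊕1⊕0⊕1⊕1⊕0⊕1⊕0⊕1⊕1⊕0⊕1⊕0⊕1⊕0⊕1 = 0
s2: b2⊕b3⊕b6⊕b7⊕b10⊕b11⊕b14⊕b15⊕b18⊕b19⊕b22⊕b23⊕b26⊕b27⊕b30⊕b31 = 0⊕1⊕0⊕1⊕0⊕0⊕0⊕0⊕1⊕1⊕0⊕1⊕1⊕1⊕0⊕1 = 0
s4: b4⊕b5⊕b6⊕b7⊕b12⊕b13⊕b14⊕b15⊕b20⊕b21⊕b22⊕b23⊕b28⊕b29⊕b30⊕b31 = 1⊕0⊕0⊕1⊕0⊕1⊕0⊕0⊕1⊕0⊕0⊕1⊕0⊕0⊕0⊕1 = 0
s8: b8⊕b9⊕b10⊕b11⊕b12⊕b13⊕b14⊕b15⊕b24⊕b25⊕b26⊕b27⊕b28⊕b29⊕b30⊕b31 = 0⊕1⊕0⊕0⊕0⊕1⊕0⊕0⊕1⊕0⊕1⊕1⊕0⊕0⊕0⊕1 = 0
s16: b16⊕b17⊕b18⊕b19⊕b20⊕b21⊕b22⊕b23⊕b24⊕b25⊕b26⊕b27⊕b28⊕b29⊕b30⊕b31 = 1⊕1⊕1⊕1⊕1⊕0⊕0⊕1⊕1⊕0⊕1⊕1⊕0⊕0⊕0⊕1 = 0
Syndrome (s16...s1) = 00000 → position 0 (no error).
No correction needed.
Data bits at positions 3,5,6,7,9,10,11,12,13,14,15,17,18,19,20,21,22,23,24,25,26,27,28,29,30,31: 10011000100111100110110001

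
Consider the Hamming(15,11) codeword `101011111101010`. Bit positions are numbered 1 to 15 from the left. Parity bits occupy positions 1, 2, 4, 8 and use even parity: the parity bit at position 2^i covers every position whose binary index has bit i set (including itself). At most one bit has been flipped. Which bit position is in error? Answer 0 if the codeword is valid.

s1: b1⊕b3⊕b5⊕b7⊕b9⊕b11⊕b13⊕b15 = 1⊕1⊕1⊕1⊕1⊕0⊕0⊕0 = 1
s2: b2⊕b3⊕b6⊕b7⊕b10⊕b11⊕b14⊕b15 = 0⊕1⊕1⊕1⊕1⊕0⊕1⊕0 = 1
s4: b4⊕b5⊕b6⊕b7⊕b12⊕b13⊕b14⊕b15 = 0⊕1⊕1⊕1⊕1⊕0⊕1⊕0 = 1
s8: b8⊕b9⊕b10⊕b11⊕b12⊕b13⊕b14⊕b15 = 1⊕1⊕1⊕0⊕1⊕0⊕1⊕0 = 1
Syndrome (s8...s1) = 1111 → position 15.

15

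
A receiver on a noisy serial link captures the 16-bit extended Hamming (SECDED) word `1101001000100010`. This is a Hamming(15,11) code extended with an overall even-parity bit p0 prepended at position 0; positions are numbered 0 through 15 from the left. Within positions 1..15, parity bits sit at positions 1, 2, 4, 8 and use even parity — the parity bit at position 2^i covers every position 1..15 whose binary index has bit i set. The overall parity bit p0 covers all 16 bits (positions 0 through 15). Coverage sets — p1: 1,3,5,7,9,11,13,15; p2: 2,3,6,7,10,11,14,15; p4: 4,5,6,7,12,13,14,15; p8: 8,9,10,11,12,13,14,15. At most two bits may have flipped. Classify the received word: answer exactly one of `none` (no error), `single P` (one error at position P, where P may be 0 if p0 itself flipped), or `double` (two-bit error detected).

none

s1: b1⊕b3⊕b5⊕b7⊕b9⊕b11⊕b13⊕b15 = 1⊕1⊕0⊕0⊕0⊕0⊕0⊕0 = 0
s2: b2⊕b3⊕b6⊕b7⊕b10⊕b11⊕b14⊕b15 = 0⊕1⊕1⊕0⊕1⊕0⊕1⊕0 = 0
s4: b4⊕b5⊕b6⊕b7⊕b12⊕b13⊕b14⊕b15 = 0⊕0⊕1⊕0⊕0⊕0⊕1⊕0 = 0
s8: b8⊕b9⊕b10⊕b11⊕b12⊕b13⊕b14⊕b15 = 0⊕0⊕1⊕0⊕0⊕0⊕1⊕0 = 0
Syndrome (s8...s1) = 0000 → position 0 (no error).
Overall parity (XOR of all 16 bits, including p0): 1⊕1⊕0⊕1⊕0⊕0⊕1⊕0⊕0⊕0⊕1⊕0⊕0⊕0⊕1⊕0 = 0
Overall=0, syndrome position=0 → no error.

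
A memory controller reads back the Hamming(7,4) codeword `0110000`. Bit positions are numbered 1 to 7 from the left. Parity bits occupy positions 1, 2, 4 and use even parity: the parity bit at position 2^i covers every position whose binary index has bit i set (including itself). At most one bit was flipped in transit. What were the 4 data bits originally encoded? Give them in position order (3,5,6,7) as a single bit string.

s1: b1⊕b3⊕b5⊕b7 = 0⊕1⊕0⊕0 = 1
s2: b2⊕b3⊕b6⊕b7 = 1⊕1⊕0⊕0 = 0
s4: b4⊕b5⊕b6⊕b7 = 0⊕0⊕0⊕0 = 0
Syndrome (s4...s1) = 001 → position 1.
Flip bit 1: corrected codeword = 1110000
Data bits at positions 3,5,6,7: 1000

1000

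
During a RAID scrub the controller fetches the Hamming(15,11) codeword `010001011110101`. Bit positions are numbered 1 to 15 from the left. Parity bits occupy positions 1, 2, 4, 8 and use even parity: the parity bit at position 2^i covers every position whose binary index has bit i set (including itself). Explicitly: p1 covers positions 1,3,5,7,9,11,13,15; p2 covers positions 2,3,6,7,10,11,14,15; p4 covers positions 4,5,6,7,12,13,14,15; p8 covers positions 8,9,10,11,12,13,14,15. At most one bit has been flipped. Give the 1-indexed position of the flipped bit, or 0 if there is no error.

s1: b1⊕b3⊕b5⊕b7⊕b9⊕b11⊕b13⊕b15 = 0⊕0⊕0⊕0⊕1⊕1⊕1⊕1 = 0
s2: b2⊕b3⊕b6⊕b7⊕b10⊕b11⊕b14⊕b15 = 1⊕0⊕1⊕0⊕1⊕1⊕0⊕1 = 1
s4: b4⊕b5⊕b6⊕b7⊕b12⊕b13⊕b14⊕b15 = 0⊕0⊕1⊕0⊕0⊕1⊕0⊕1 = 1
s8: b8⊕b9⊕b10⊕b11⊕b12⊕b13⊕b14⊕b15 = 1⊕1⊕1⊕1⊕0⊕1⊕0⊕1 = 0
Syndrome (s8...s1) = 0110 → position 6.

6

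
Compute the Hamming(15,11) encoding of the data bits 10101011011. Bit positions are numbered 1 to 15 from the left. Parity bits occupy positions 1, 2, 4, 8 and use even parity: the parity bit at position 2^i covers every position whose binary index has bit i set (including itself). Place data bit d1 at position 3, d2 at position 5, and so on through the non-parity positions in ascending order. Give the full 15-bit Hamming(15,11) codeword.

011001011011011

Place data bits at non-power-of-two positions: b3=1, b5=0, b6=1, b7=0, b9=1, b10=0, b11=1, b12=1, b13=0, b14=1, b15=1.
p1 = XOR of data positions {3,5,7,9,11,13,15} = 1⊕0⊕0⊕1⊕1⊕0⊕1 = 0
p2 = XOR of data positions {3,6,7,10,11,14,15} = 1⊕1⊕0⊕0⊕1⊕1⊕1 = 1
p4 = XOR of data positions {5,6,7,12,13,14,15} = 0⊕1⊕0⊕1⊕0⊕1⊕1 = 0
p8 = XOR of data positions {9,10,11,12,13,14,15} = 1⊕0⊕1⊕1⊕0⊕1⊕1 = 1
Codeword b1..b15 = 011001011011011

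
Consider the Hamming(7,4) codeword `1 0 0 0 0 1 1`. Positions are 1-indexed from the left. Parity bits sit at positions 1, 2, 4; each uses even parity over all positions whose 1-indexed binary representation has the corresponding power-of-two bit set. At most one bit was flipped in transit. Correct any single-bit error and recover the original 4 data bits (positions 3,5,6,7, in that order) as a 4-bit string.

0011

s1: b1⊕b3⊕b5⊕b7 = 1⊕0⊕0⊕1 = 0
s2: b2⊕b3⊕b6⊕b7 = 0⊕0⊕1⊕1 = 0
s4: b4⊕b5⊕b6⊕b7 = 0⊕0⊕1⊕1 = 0
Syndrome (s4...s1) = 000 → position 0 (no error).
No correction needed.
Data bits at positions 3,5,6,7: 0011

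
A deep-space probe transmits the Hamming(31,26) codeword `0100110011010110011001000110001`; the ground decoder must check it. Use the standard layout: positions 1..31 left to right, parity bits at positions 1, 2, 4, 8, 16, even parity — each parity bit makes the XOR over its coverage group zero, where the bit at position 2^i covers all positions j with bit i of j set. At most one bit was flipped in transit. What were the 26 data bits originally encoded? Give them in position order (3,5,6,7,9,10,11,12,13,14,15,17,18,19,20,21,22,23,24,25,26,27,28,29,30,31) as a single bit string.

01001101011011001000110001

s1: b1⊕b3⊕b5⊕b7⊕b9⊕b11⊕b13⊕b15⊕b17⊕b19⊕b21⊕b23⊕b25⊕b27⊕b29⊕b31 = 0⊕0⊕1⊕0⊕1⊕0⊕0⊕1⊕0⊕1⊕0⊕0⊕0⊕1⊕0⊕1 = 0
s2: b2⊕b3⊕b6⊕b7⊕b10⊕b11⊕b14⊕b15⊕b18⊕b19⊕b22⊕b23⊕b26⊕b27⊕b30⊕b31 = 1⊕0⊕1⊕0⊕1⊕0⊕1⊕1⊕1⊕1⊕1⊕0⊕1⊕1⊕0⊕1 = 1
s4: b4⊕b5⊕b6⊕b7⊕b12⊕b13⊕b14⊕b15⊕b20⊕b21⊕b22⊕b23⊕b28⊕b29⊕b30⊕b31 = 0⊕1⊕1⊕0⊕1⊕0⊕1⊕1⊕0⊕0⊕1⊕0⊕0⊕0⊕0⊕1 = 1
s8: b8⊕b9⊕b10⊕b11⊕b12⊕b13⊕b14⊕b15⊕b24⊕b25⊕b26⊕b27⊕b28⊕b29⊕b30⊕b31 = 0⊕1⊕1⊕0⊕1⊕0⊕1⊕1⊕0⊕0⊕1⊕1⊕0⊕0⊕0⊕1 = 0
s16: b16⊕b17⊕b18⊕b19⊕b20⊕b21⊕b22⊕b23⊕b24⊕b25⊕b26⊕b27⊕b28⊕b29⊕b30⊕b31 = 0⊕0⊕1⊕1⊕0⊕0⊕1⊕0⊕0⊕0⊕1⊕1⊕0⊕0⊕0⊕1 = 0
Syndrome (s16...s1) = 00110 → position 6.
Flip bit 6: corrected codeword = 0100100011010110011001000110001
Data bits at positions 3,5,6,7,9,10,11,12,13,14,15,17,18,19,20,21,22,23,24,25,26,27,28,29,30,31: 01001101011011001000110001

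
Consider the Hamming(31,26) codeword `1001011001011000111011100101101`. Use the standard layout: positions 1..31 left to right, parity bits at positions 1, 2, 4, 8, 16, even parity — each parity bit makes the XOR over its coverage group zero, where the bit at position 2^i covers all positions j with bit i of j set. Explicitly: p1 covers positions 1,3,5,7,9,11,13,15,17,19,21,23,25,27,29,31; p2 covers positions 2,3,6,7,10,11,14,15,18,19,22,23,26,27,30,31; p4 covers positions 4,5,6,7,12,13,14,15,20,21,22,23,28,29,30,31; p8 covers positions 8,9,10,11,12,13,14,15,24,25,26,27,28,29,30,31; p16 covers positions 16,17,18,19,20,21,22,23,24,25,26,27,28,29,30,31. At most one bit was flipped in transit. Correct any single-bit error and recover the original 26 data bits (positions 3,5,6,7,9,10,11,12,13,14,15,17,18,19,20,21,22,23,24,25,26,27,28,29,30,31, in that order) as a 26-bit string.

s1: b1⊕b3⊕b5⊕b7⊕b9⊕b11⊕b13⊕b15⊕b17⊕b19⊕b21⊕b23⊕b25⊕b27⊕b29⊕b31 = 1⊕0⊕0⊕1⊕0⊕0⊕1⊕0⊕1⊕1⊕1⊕1⊕0⊕0⊕1⊕1 = 1
s2: b2⊕b3⊕b6⊕b7⊕b10⊕b11⊕b14⊕b15⊕b18⊕b19⊕b22⊕b23⊕b26⊕b27⊕b30⊕b31 = 0⊕0⊕1⊕1⊕1⊕0⊕0⊕0⊕1⊕1⊕1⊕1⊕1⊕0⊕0⊕1 = 1
s4: b4⊕b5⊕b6⊕b7⊕b12⊕b13⊕b14⊕b15⊕b20⊕b21⊕b22⊕b23⊕b28⊕b29⊕b30⊕b31 = 1⊕0⊕1⊕1⊕1⊕1⊕0⊕0⊕0⊕1⊕1⊕1⊕1⊕1⊕0⊕1 = 1
s8: b8⊕b9⊕b10⊕b11⊕b12⊕b13⊕b14⊕b15⊕b24⊕b25⊕b26⊕b27⊕b28⊕b29⊕b30⊕b31 = 0⊕0⊕1⊕0⊕1⊕1⊕0⊕0⊕0⊕0⊕1⊕0⊕1⊕1⊕0⊕1 = 1
s16: b16⊕b17⊕b18⊕b19⊕b20⊕b21⊕b22⊕b23⊕b24⊕b25⊕b26⊕b27⊕b28⊕b29⊕b30⊕b31 = 0⊕1⊕1⊕1⊕0⊕1⊕1⊕1⊕0⊕0⊕1⊕0⊕1⊕1⊕0⊕1 = 0
Syndrome (s16...s1) = 01111 → position 15.
Flip bit 15: corrected codeword = 1001011001011010111011100101101
Data bits at positions 3,5,6,7,9,10,11,12,13,14,15,17,18,19,20,21,22,23,24,25,26,27,28,29,30,31: 00110101101111011100101101

00110101101111011100101101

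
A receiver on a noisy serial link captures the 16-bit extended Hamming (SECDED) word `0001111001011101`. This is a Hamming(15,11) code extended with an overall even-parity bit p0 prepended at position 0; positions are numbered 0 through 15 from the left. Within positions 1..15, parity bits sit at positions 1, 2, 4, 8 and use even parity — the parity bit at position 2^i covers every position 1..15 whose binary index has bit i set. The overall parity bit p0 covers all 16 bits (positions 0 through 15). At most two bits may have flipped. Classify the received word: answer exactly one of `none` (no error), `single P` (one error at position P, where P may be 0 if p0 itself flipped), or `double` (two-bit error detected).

s1: b1⊕b3⊕b5⊕b7⊕b9⊕b11⊕b13⊕b15 = 0⊕1⊕1⊕0⊕1⊕1⊕1⊕1 = 0
s2: b2⊕b3⊕b6⊕b7⊕b10⊕b11⊕b14⊕b15 = 0⊕1⊕1⊕0⊕0⊕1⊕0⊕1 = 0
s4: b4⊕b5⊕b6⊕b7⊕b12⊕b13⊕b14⊕b15 = 1⊕1⊕1⊕0⊕1⊕1⊕0⊕1 = 0
s8: b8⊕b9⊕b10⊕b11⊕b12⊕b13⊕b14⊕b15 = 0⊕1⊕0⊕1⊕1⊕1⊕0⊕1 = 1
Syndrome (s8...s1) = 1000 → position 8.
Overall parity (XOR of all 16 bits, including p0): 0⊕0⊕0⊕1⊕1⊕1⊕1⊕0⊕0⊕1⊕0⊕1⊕1⊕1⊕0⊕1 = 1
Overall=1, syndrome position=8 → single-bit error at position 8.

single 8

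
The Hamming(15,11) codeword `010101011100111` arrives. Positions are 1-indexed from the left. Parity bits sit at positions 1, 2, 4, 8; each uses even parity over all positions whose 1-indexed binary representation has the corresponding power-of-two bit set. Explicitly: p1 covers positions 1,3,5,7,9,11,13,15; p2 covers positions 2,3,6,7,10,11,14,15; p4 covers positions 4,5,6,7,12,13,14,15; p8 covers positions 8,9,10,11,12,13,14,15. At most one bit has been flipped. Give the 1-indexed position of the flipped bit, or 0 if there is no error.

s1: b1⊕b3⊕b5⊕b7⊕b9⊕b11⊕b13⊕b15 = 0⊕0⊕0⊕0⊕1⊕0⊕1⊕1 = 1
s2: b2⊕b3⊕b6⊕b7⊕b10⊕b11⊕b14⊕b15 = 1⊕0⊕1⊕0⊕1⊕0⊕1⊕1 = 1
s4: b4⊕b5⊕b6⊕b7⊕b12⊕b13⊕b14⊕b15 = 1⊕0⊕1⊕0⊕0⊕1⊕1⊕1 = 1
s8: b8⊕b9⊕b10⊕b11⊕b12⊕b13⊕b14⊕b15 = 1⊕1⊕1⊕0⊕0⊕1⊕1⊕1 = 0
Syndrome (s8...s1) = 0111 → position 7.

7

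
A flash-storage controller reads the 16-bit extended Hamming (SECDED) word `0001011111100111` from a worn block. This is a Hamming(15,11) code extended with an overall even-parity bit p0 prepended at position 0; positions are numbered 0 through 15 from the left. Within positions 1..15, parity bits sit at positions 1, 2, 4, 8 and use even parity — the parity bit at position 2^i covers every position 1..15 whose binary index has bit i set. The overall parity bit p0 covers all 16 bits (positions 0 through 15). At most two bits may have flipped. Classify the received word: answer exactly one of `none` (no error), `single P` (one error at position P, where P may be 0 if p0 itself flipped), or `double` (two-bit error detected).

none

s1: b1⊕b3⊕b5⊕b7⊕b9⊕b11⊕b13⊕b15 = 0⊕1⊕1⊕1⊕1⊕0⊕1⊕1 = 0
s2: b2⊕b3⊕b6⊕b7⊕b10⊕b11⊕b14⊕b15 = 0⊕1⊕1⊕1⊕1⊕0⊕1⊕1 = 0
s4: b4⊕b5⊕b6⊕b7⊕b12⊕b13⊕b14⊕b15 = 0⊕1⊕1⊕1⊕0⊕1⊕1⊕1 = 0
s8: b8⊕b9⊕b10⊕b11⊕b12⊕b13⊕b14⊕b15 = 1⊕1⊕1⊕0⊕0⊕1⊕1⊕1 = 0
Syndrome (s8...s1) = 0000 → position 0 (no error).
Overall parity (XOR of all 16 bits, including p0): 0⊕0⊕0⊕1⊕0⊕1⊕1⊕1⊕1⊕1⊕1⊕0⊕0⊕1⊕1⊕1 = 0
Overall=0, syndrome position=0 → no error.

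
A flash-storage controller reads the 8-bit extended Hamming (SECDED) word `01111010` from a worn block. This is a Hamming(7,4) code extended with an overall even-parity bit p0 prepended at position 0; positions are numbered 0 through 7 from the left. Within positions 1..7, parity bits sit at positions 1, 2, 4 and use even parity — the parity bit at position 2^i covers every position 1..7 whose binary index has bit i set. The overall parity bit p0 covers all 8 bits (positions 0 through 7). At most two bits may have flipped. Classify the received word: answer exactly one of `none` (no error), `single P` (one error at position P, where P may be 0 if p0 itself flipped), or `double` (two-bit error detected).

single 2

s1: b1⊕b3⊕b5⊕b7 = 1⊕1⊕0⊕0 = 0
s2: b2⊕b3⊕b6⊕b7 = 1⊕1⊕1⊕0 = 1
s4: b4⊕b5⊕b6⊕b7 = 1⊕0⊕1⊕0 = 0
Syndrome (s4...s1) = 010 → position 2.
Overall parity (XOR of all 8 bits, including p0): 0⊕1⊕1⊕1⊕1⊕0⊕1⊕0 = 1
Overall=1, syndrome position=2 → single-bit error at position 2.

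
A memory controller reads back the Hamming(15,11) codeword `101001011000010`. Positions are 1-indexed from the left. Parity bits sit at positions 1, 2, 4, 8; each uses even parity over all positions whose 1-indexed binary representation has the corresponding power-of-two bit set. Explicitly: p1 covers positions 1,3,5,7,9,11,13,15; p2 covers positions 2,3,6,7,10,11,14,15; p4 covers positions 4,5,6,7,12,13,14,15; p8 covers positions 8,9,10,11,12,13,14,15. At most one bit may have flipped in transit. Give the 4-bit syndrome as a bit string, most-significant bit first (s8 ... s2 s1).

s1: b1⊕b3⊕b5⊕b7⊕b9⊕b11⊕b13⊕b15 = 1⊕1⊕0⊕0⊕1⊕0⊕0⊕0 = 1
s2: b2⊕b3⊕b6⊕b7⊕b10⊕b11⊕b14⊕b15 = 0⊕1⊕1⊕0⊕0⊕0⊕1⊕0 = 1
s4: b4⊕b5⊕b6⊕b7⊕b12⊕b13⊕b14⊕b15 = 0⊕0⊕1⊕0⊕0⊕0⊕1⊕0 = 0
s8: b8⊕b9⊕b10⊕b11⊕b12⊕b13⊕b14⊕b15 = 1⊕1⊕0⊕0⊕0⊕0⊕1⊕0 = 1
Syndrome (s8...s1) = 1011 → position 11.

1011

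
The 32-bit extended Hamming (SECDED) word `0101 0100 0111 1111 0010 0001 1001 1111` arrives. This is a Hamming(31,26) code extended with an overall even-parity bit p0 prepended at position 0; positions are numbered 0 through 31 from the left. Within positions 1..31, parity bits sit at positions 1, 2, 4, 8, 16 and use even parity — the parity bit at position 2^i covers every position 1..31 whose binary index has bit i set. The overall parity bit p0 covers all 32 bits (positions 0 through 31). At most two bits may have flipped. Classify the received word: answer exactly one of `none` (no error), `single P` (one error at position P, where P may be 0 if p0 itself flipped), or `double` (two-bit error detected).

s1: b1⊕b3⊕b5⊕b7⊕b9⊕b11⊕b13⊕b15⊕b17⊕b19⊕b21⊕b23⊕b25⊕b27⊕b29⊕b31 = 1⊕1⊕1⊕0⊕1⊕1⊕1⊕1⊕0⊕0⊕0⊕1⊕0⊕1⊕1⊕1 = 1
s2: b2⊕b3⊕b6⊕b7⊕b10⊕b11⊕b14⊕b15⊕b18⊕b19⊕b22⊕b23⊕b26⊕b27⊕b30⊕b31 = 0⊕1⊕0⊕0⊕1⊕1⊕1⊕1⊕1⊕0⊕0⊕1⊕0⊕1⊕1⊕1 = 0
s4: b4⊕b5⊕b6⊕b7⊕b12⊕b13⊕b14⊕b15⊕b20⊕b21⊕b22⊕b23⊕b28⊕b29⊕b30⊕b31 = 0⊕1⊕0⊕0⊕1⊕1⊕1⊕1⊕0⊕0⊕0⊕1⊕1⊕1⊕1⊕1 = 0
s8: b8⊕b9⊕b10⊕b11⊕b12⊕b13⊕b14⊕b15⊕b24⊕b25⊕b26⊕b27⊕b28⊕b29⊕b30⊕b31 = 0⊕1⊕1⊕1⊕1⊕1⊕1⊕1⊕1⊕0⊕0⊕1⊕1⊕1⊕1⊕1 = 1
s16: b16⊕b17⊕b18⊕b19⊕b20⊕b21⊕b22⊕b23⊕b24⊕b25⊕b26⊕b27⊕b28⊕b29⊕b30⊕b31 = 0⊕0⊕1⊕0⊕0⊕0⊕0⊕1⊕1⊕0⊕0⊕1⊕1⊕1⊕1⊕1 = 0
Syndrome (s16...s1) = 01001 → position 9.
Overall parity (XOR of all 32 bits, including p0): 0⊕1⊕0⊕1⊕0⊕1⊕0⊕0⊕0⊕1⊕1⊕1⊕1⊕1⊕1⊕1⊕0⊕0⊕1⊕0⊕0⊕0⊕0⊕1⊕1⊕0⊕0⊕1⊕1⊕1⊕1⊕1 = 0
Overall=0, syndrome position=9 → double-bit error detected (uncorrectable).

double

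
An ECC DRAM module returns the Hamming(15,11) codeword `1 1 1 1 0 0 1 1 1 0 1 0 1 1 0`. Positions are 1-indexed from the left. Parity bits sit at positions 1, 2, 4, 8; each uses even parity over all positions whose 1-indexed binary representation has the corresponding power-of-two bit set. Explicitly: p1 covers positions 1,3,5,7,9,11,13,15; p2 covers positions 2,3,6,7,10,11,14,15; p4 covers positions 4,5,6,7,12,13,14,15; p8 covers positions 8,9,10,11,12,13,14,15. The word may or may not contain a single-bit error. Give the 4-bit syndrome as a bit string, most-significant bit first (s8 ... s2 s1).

s1: b1⊕b3⊕b5⊕b7⊕b9⊕b11⊕b13⊕b15 = 1⊕1⊕0⊕1⊕1⊕1⊕1⊕0 = 0
s2: b2⊕b3⊕b6⊕b7⊕b10⊕b11⊕b14⊕b15 = 1⊕1⊕0⊕1⊕0⊕1⊕1⊕0 = 1
s4: b4⊕b5⊕b6⊕b7⊕b12⊕b13⊕b14⊕b15 = 1⊕0⊕0⊕1⊕0⊕1⊕1⊕0 = 0
s8: b8⊕b9⊕b10⊕b11⊕b12⊕b13⊕b14⊕b15 = 1⊕1⊕0⊕1⊕0⊕1⊕1⊕0 = 1
Syndrome (s8...s1) = 1010 → position 10.

1010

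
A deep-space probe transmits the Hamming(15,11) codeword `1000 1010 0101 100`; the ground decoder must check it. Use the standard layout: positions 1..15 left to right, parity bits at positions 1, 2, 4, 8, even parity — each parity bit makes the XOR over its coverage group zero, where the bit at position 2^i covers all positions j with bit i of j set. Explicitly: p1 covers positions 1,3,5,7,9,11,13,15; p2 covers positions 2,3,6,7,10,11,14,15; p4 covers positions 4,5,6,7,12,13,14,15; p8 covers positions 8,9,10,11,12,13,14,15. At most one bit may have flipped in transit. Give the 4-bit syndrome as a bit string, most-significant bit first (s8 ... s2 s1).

s1: b1⊕b3⊕b5⊕b7⊕b9⊕b11⊕b13⊕b15 = 1⊕0⊕1⊕1⊕0⊕0⊕1⊕0 = 0
s2: b2⊕b3⊕b6⊕b7⊕b10⊕b11⊕b14⊕b15 = 0⊕0⊕0⊕1⊕1⊕0⊕0⊕0 = 0
s4: b4⊕b5⊕b6⊕b7⊕b12⊕b13⊕b14⊕b15 = 0⊕1⊕0⊕1⊕1⊕1⊕0⊕0 = 0
s8: b8⊕b9⊕b10⊕b11⊕b12⊕b13⊕b14⊕b15 = 0⊕0⊕1⊕0⊕1⊕1⊕0⊕0 = 1
Syndrome (s8...s1) = 1000 → position 8.

1000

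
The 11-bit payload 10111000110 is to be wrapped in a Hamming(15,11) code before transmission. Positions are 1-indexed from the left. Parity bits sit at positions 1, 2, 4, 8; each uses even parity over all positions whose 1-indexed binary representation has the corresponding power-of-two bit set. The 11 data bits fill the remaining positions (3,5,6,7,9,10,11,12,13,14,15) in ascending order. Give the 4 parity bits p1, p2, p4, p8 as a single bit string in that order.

0001

Place data bits at non-power-of-two positions: b3=1, b5=0, b6=1, b7=1, b9=1, b10=0, b11=0, b12=0, b13=1, b14=1, b15=0.
p1 = XOR of data positions {3,5,7,9,11,13,15} = 1⊕0⊕1⊕1⊕0⊕1⊕0 = 0
p2 = XOR of data positions {3,6,7,10,11,14,15} = 1⊕1⊕1⊕0⊕0⊕1⊕0 = 0
p4 = XOR of data positions {5,6,7,12,13,14,15} = 0⊕1⊕1⊕0⊕1⊕1⊕0 = 0
p8 = XOR of data positions {9,10,11,12,13,14,15} = 1⊕0⊕0⊕0⊕1⊕1⊕0 = 1
Parity bits p1,p2,p4,p8 = 0001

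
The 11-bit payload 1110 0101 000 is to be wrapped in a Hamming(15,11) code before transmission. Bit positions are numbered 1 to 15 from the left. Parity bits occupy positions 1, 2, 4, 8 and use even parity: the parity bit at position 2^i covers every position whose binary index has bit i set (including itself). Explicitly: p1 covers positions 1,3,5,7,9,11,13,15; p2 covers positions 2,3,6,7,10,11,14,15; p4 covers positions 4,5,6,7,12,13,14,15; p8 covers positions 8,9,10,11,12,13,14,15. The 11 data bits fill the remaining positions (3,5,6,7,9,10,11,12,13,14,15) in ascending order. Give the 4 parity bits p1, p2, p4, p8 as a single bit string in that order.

0110

Place data bits at non-power-of-two positions: b3=1, b5=1, b6=1, b7=0, b9=0, b10=1, b11=0, b12=1, b13=0, b14=0, b15=0.
p1 = XOR of data positions {3,5,7,9,11,13,15} = 1⊕1⊕0⊕0⊕0⊕0⊕0 = 0
p2 = XOR of data positions {3,6,7,10,11,14,15} = 1⊕1⊕0⊕1⊕0⊕0⊕0 = 1
p4 = XOR of data positions {5,6,7,12,13,14,15} = 1⊕1⊕0⊕1⊕0⊕0⊕0 = 1
p8 = XOR of data positions {9,10,11,12,13,14,15} = 0⊕1⊕0⊕1⊕0⊕0⊕0 = 0
Parity bits p1,p2,p4,p8 = 0110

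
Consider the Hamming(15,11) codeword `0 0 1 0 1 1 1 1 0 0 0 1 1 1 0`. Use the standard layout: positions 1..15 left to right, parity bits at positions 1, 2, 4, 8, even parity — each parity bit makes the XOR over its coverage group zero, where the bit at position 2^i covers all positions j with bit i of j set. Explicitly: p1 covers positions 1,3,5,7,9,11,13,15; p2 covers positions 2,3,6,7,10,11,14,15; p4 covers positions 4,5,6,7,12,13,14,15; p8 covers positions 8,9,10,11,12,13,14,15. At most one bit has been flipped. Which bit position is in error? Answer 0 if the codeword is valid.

s1: b1⊕b3⊕b5⊕b7⊕b9⊕b11⊕b13⊕b15 = 0⊕1⊕1⊕1⊕0⊕0⊕1⊕0 = 0
s2: b2⊕b3⊕b6⊕b7⊕b10⊕b11⊕b14⊕b15 = 0⊕1⊕1⊕1⊕0⊕0⊕1⊕0 = 0
s4: b4⊕b5⊕b6⊕b7⊕b12⊕b13⊕b14⊕b15 = 0⊕1⊕1⊕1⊕1⊕1⊕1⊕0 = 0
s8: b8⊕b9⊕b10⊕b11⊕b12⊕b13⊕b14⊕b15 = 1⊕0⊕0⊕0⊕1⊕1⊕1⊕0 = 0
Syndrome (s8...s1) = 0000 → position 0 (no error).

0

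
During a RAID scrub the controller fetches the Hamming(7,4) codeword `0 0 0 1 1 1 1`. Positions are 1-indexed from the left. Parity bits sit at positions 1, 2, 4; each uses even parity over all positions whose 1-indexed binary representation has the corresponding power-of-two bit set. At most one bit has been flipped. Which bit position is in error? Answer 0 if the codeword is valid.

0

s1: b1⊕b3⊕b5⊕b7 = 0⊕0⊕1⊕1 = 0
s2: b2⊕b3⊕b6⊕b7 = 0⊕0⊕1⊕1 = 0
s4: b4⊕b5⊕b6⊕b7 = 1⊕1⊕1⊕1 = 0
Syndrome (s4...s1) = 000 → position 0 (no error).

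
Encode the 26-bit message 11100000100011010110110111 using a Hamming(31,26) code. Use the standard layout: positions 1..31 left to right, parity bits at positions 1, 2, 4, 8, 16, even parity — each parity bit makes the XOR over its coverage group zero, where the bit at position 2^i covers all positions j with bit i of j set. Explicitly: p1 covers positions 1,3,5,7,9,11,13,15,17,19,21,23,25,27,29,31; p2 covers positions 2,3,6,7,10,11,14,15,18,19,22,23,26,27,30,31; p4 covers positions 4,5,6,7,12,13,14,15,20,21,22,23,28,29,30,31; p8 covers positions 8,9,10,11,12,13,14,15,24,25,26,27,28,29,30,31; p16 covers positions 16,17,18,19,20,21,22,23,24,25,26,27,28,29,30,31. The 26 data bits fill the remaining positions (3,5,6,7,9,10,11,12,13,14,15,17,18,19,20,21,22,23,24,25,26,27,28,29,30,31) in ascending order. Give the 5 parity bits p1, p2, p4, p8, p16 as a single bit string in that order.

Place data bits at non-power-of-two positions: b3=1, b5=1, b6=1, b7=0, b9=0, b10=0, b11=0, b12=0, b13=1, b14=0, b15=0, b17=0, b18=1, b19=1, b20=0, b21=1, b22=0, b23=1, b24=1, b25=0, b26=1, b27=1, b28=0, b29=1, b30=1, b31=1.
p1 = XOR of data positions {3,5,7,9,11,13,15,17,19,21,23,25,27,29,31} = 1⊕1⊕0⊕0⊕0⊕1⊕0⊕0⊕1⊕1⊕1⊕0⊕1⊕1⊕1 = 1
p2 = XOR of data positions {3,6,7,10,11,14,15,18,19,22,23,26,27,30,31} = 1⊕1⊕0⊕0⊕0⊕0⊕0⊕1⊕1⊕0⊕1⊕1⊕1⊕1⊕1 = 1
p4 = XOR of data positions {5,6,7,12,13,14,15,20,21,22,23,28,29,30,31} = 1⊕1⊕0⊕0⊕1⊕0⊕0⊕0⊕1⊕0⊕1⊕0⊕1⊕1⊕1 = 0
p8 = XOR of data positions {9,10,11,12,13,14,15,24,25,26,27,28,29,30,31} = 0⊕0⊕0⊕0⊕1⊕0⊕0⊕1⊕0⊕1⊕1⊕0⊕1⊕1⊕1 = 1
p16 = XOR of data positions {17,18,19,20,21,22,23,24,25,26,27,28,29,30,31} = 0⊕1⊕1⊕0⊕1⊕0⊕1⊕1⊕0⊕1⊕1⊕0⊕1⊕1⊕1 = 0
Parity bits p1,p2,p4,p8,p16 = 11010

11010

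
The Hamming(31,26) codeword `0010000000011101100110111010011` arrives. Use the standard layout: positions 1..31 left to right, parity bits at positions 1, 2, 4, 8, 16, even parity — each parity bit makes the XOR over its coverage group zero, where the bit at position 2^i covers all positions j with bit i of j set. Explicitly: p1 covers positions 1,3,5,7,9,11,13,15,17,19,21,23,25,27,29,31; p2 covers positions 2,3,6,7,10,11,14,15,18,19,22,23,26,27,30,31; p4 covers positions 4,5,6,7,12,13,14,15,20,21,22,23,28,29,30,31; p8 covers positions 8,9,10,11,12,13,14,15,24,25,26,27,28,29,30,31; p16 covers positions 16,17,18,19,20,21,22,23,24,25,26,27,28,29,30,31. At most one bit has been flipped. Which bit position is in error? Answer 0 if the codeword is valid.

s1: b1⊕b3⊕b5⊕b7⊕b9⊕b11⊕b13⊕b15⊕b17⊕b19⊕b21⊕b23⊕b25⊕b27⊕b29⊕b31 = 0⊕1⊕0⊕0⊕0⊕0⊕1⊕0⊕1⊕0⊕1⊕1⊕1⊕1⊕0⊕1 = 0
s2: b2⊕b3⊕b6⊕b7⊕b10⊕b11⊕b14⊕b15⊕b18⊕b19⊕b22⊕b23⊕b26⊕b27⊕b30⊕b31 = 0⊕1⊕0⊕0⊕0⊕0⊕1⊕0⊕0⊕0⊕0⊕1⊕0⊕1⊕1⊕1 = 0
s4: b4⊕b5⊕b6⊕b7⊕b12⊕b13⊕b14⊕b15⊕b20⊕b21⊕b22⊕b23⊕b28⊕b29⊕b30⊕b31 = 0⊕0⊕0⊕0⊕1⊕1⊕1⊕0⊕1⊕1⊕0⊕1⊕0⊕0⊕1⊕1 = 0
s8: b8⊕b9⊕b10⊕b11⊕b12⊕b13⊕b14⊕b15⊕b24⊕b25⊕b26⊕b27⊕b28⊕b29⊕b30⊕b31 = 0⊕0⊕0⊕0⊕1⊕1⊕1⊕0⊕1⊕1⊕0⊕1⊕0⊕0⊕1⊕1 = 0
s16: b16⊕b17⊕b18⊕b19⊕b20⊕b21⊕b22⊕b23⊕b24⊕b25⊕b26⊕b27⊕b28⊕b29⊕b30⊕b31 = 1⊕1⊕0⊕0⊕1⊕1⊕0⊕1⊕1⊕1⊕0⊕1⊕0⊕0⊕1⊕1 = 0
Syndrome (s16...s1) = 00000 → position 0 (no error).

0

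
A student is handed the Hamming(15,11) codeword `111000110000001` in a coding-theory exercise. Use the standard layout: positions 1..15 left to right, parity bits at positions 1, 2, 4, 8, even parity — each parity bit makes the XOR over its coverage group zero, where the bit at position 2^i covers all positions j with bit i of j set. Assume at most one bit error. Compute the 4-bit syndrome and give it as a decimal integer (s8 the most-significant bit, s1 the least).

0

s1: b1⊕b3⊕b5⊕b7⊕b9⊕b11⊕b13⊕b15 = 1⊕1⊕0⊕1⊕0⊕0⊕0⊕1 = 0
s2: b2⊕b3⊕b6⊕b7⊕b10⊕b11⊕b14⊕b15 = 1⊕1⊕0⊕1⊕0⊕0⊕0⊕1 = 0
s4: b4⊕b5⊕b6⊕b7⊕b12⊕b13⊕b14⊕b15 = 0⊕0⊕0⊕1⊕0⊕0⊕0⊕1 = 0
s8: b8⊕b9⊕b10⊕b11⊕b12⊕b13⊕b14⊕b15 = 1⊕0⊕0⊕0⊕0⊕0⊕0⊕1 = 0
Syndrome (s8...s1) = 0000 → position 0 (no error).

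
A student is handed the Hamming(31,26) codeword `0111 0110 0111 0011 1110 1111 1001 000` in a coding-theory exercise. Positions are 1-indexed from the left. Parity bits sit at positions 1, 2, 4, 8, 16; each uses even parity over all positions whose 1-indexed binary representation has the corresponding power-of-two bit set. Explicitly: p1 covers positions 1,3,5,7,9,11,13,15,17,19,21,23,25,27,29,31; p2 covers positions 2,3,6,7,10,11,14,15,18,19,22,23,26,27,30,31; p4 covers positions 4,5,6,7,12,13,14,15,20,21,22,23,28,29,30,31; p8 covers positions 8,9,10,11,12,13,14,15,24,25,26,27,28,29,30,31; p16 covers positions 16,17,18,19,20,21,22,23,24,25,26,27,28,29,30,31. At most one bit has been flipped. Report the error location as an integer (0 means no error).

s1: b1⊕b3⊕b5⊕b7⊕b9⊕b11⊕b13⊕b15⊕b17⊕b19⊕b21⊕b23⊕b25⊕b27⊕b29⊕b31 = 0⊕1⊕0⊕1⊕0⊕1⊕0⊕1⊕1⊕1⊕1⊕1⊕1⊕0⊕0⊕0 = 1
s2: b2⊕b3⊕b6⊕b7⊕b10⊕b11⊕b14⊕b15⊕b18⊕b19⊕b22⊕b23⊕b26⊕b27⊕b30⊕b31 = 1⊕1⊕1⊕1⊕1⊕1⊕0⊕1⊕1⊕1⊕1⊕1⊕0⊕0⊕0⊕0 = 1
s4: b4⊕b5⊕b6⊕b7⊕b12⊕b13⊕b14⊕b15⊕b20⊕b21⊕b22⊕b23⊕b28⊕b29⊕b30⊕b31 = 1⊕0⊕1⊕1⊕1⊕0⊕0⊕1⊕0⊕1⊕1⊕1⊕1⊕0⊕0⊕0 = 1
s8: b8⊕b9⊕b10⊕b11⊕b12⊕b13⊕b14⊕b15⊕b24⊕b25⊕b26⊕b27⊕b28⊕b29⊕b30⊕b31 = 0⊕0⊕1⊕1⊕1⊕0⊕0⊕1⊕1⊕1⊕0⊕0⊕1⊕0⊕0⊕0 = 1
s16: b16⊕b17⊕b18⊕b19⊕b20⊕b21⊕b22⊕b23⊕b24⊕b25⊕b26⊕b27⊕b28⊕b29⊕b30⊕b31 = 1⊕1⊕1⊕1⊕0⊕1⊕1⊕1⊕1⊕1⊕0⊕0⊕1⊕0⊕0⊕0 = 0
Syndrome (s16...s1) = 01111 → position 15.

15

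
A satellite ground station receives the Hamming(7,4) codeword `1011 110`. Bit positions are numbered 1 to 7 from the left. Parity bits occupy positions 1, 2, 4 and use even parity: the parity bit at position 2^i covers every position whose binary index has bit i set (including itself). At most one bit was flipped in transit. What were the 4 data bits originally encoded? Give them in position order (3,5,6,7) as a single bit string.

1010

s1: b1⊕b3⊕b5⊕b7 = 1⊕1⊕1⊕0 = 1
s2: b2⊕b3⊕b6⊕b7 = 0⊕1⊕1⊕0 = 0
s4: b4⊕b5⊕b6⊕b7 = 1⊕1⊕1⊕0 = 1
Syndrome (s4...s1) = 101 → position 5.
Flip bit 5: corrected codeword = 1011010
Data bits at positions 3,5,6,7: 1010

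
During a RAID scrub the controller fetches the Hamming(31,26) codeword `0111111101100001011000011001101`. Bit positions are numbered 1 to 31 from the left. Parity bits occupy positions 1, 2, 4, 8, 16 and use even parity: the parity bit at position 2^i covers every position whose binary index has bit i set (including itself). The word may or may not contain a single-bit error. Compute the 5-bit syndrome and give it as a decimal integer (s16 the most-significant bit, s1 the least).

6

s1: b1⊕b3⊕b5⊕b7⊕b9⊕b11⊕b13⊕b15⊕b17⊕b19⊕b21⊕b23⊕b25⊕b27⊕b29⊕b31 = 0⊕1⊕1⊕1⊕0⊕1⊕0⊕0⊕0⊕1⊕0⊕0⊕1⊕0⊕1⊕1 = 0
s2: b2⊕b3⊕b6⊕b7⊕b10⊕b11⊕b14⊕b15⊕b18⊕b19⊕b22⊕b23⊕b26⊕b27⊕b30⊕b31 = 1⊕1⊕1⊕1⊕1⊕1⊕0⊕0⊕1⊕1⊕0⊕0⊕0⊕0⊕0⊕1 = 1
s4: b4⊕b5⊕b6⊕b7⊕b12⊕b13⊕b14⊕b15⊕b20⊕b21⊕b22⊕b23⊕b28⊕b29⊕b30⊕b31 = 1⊕1⊕1⊕1⊕0⊕0⊕0⊕0⊕0⊕0⊕0⊕0⊕1⊕1⊕0⊕1 = 1
s8: b8⊕b9⊕b10⊕b11⊕b12⊕b13⊕b14⊕b15⊕b24⊕b25⊕b26⊕b27⊕b28⊕b29⊕b30⊕b31 = 1⊕0⊕1⊕1⊕0⊕0⊕0⊕0⊕1⊕1⊕0⊕0⊕1⊕1⊕0⊕1 = 0
s16: b16⊕b17⊕b18⊕b19⊕b20⊕b21⊕b22⊕b23⊕b24⊕b25⊕b26⊕b27⊕b28⊕b29⊕b30⊕b31 = 1⊕0⊕1⊕1⊕0⊕0⊕0⊕0⊕1⊕1⊕0⊕0⊕1⊕1⊕0⊕1 = 0
Syndrome (s16...s1) = 00110 → position 6.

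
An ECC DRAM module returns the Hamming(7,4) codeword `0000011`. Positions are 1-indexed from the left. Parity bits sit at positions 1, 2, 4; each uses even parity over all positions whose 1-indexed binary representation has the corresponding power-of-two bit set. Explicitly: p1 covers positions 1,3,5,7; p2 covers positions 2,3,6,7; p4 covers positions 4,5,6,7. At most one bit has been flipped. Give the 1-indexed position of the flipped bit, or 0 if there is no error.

s1: b1⊕b3⊕b5⊕b7 = 0⊕0⊕0⊕1 = 1
s2: b2⊕b3⊕b6⊕b7 = 0⊕0⊕1⊕1 = 0
s4: b4⊕b5⊕b6⊕b7 = 0⊕0⊕1⊕1 = 0
Syndrome (s4...s1) = 001 → position 1.

1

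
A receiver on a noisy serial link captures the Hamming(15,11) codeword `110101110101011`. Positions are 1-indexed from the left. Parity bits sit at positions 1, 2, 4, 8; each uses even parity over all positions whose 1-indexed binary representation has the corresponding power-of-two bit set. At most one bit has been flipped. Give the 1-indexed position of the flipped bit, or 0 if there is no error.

9

s1: b1⊕b3⊕b5⊕b7⊕b9⊕b11⊕b13⊕b15 = 1⊕0⊕0⊕1⊕0⊕0⊕0⊕1 = 1
s2: b2⊕b3⊕b6⊕b7⊕b10⊕b11⊕b14⊕b15 = 1⊕0⊕1⊕1⊕1⊕0⊕1⊕1 = 0
s4: b4⊕b5⊕b6⊕b7⊕b12⊕b13⊕b14⊕b15 = 1⊕0⊕1⊕1⊕1⊕0⊕1⊕1 = 0
s8: b8⊕b9⊕b10⊕b11⊕b12⊕b13⊕b14⊕b15 = 1⊕0⊕1⊕0⊕1⊕0⊕1⊕1 = 1
Syndrome (s8...s1) = 1001 → position 9.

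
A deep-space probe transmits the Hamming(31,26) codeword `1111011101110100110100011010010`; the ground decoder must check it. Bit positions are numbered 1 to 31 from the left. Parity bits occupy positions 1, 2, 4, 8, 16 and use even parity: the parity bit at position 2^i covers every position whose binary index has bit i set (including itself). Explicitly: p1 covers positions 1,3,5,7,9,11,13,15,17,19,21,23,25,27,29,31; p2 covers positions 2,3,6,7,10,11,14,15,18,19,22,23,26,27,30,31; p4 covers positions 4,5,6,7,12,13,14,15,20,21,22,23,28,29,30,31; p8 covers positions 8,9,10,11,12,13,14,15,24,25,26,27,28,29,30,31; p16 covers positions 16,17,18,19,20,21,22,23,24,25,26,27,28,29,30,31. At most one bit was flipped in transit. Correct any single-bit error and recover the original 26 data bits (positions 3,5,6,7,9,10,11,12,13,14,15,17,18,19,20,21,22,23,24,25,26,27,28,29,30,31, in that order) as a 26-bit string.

10110111010110100011010110

s1: b1⊕b3⊕b5⊕b7⊕b9⊕b11⊕b13⊕b15⊕b17⊕b19⊕b21⊕b23⊕b25⊕b27⊕b29⊕b31 = 1⊕1⊕0⊕1⊕0⊕1⊕0⊕0⊕1⊕0⊕0⊕0⊕1⊕1⊕0⊕0 = 1
s2: b2⊕b3⊕b6⊕b7⊕b10⊕b11⊕b14⊕b15⊕b18⊕b19⊕b22⊕b23⊕b26⊕b27⊕b30⊕b31 = 1⊕1⊕1⊕1⊕1⊕1⊕1⊕0⊕1⊕0⊕0⊕0⊕0⊕1⊕1⊕0 = 0
s4: b4⊕b5⊕b6⊕b7⊕b12⊕b13⊕b14⊕b15⊕b20⊕b21⊕b22⊕b23⊕b28⊕b29⊕b30⊕b31 = 1⊕0⊕1⊕1⊕1⊕0⊕1⊕0⊕1⊕0⊕0⊕0⊕0⊕0⊕1⊕0 = 1
s8: b8⊕b9⊕b10⊕b11⊕b12⊕b13⊕b14⊕b15⊕b24⊕b25⊕b26⊕b27⊕b28⊕b29⊕b30⊕b31 = 1⊕0⊕1⊕1⊕1⊕0⊕1⊕0⊕1⊕1⊕0⊕1⊕0⊕0⊕1⊕0 = 1
s16: b16⊕b17⊕b18⊕b19⊕b20⊕b21⊕b22⊕b23⊕b24⊕b25⊕b26⊕b27⊕b28⊕b29⊕b30⊕b31 = 0⊕1⊕1⊕0⊕1⊕0⊕0⊕0⊕1⊕1⊕0⊕1⊕0⊕0⊕1⊕0 = 1
Syndrome (s16...s1) = 11101 → position 29.
Flip bit 29: corrected codeword = 1111011101110100110100011010110
Data bits at positions 3,5,6,7,9,10,11,12,13,14,15,17,18,19,20,21,22,23,24,25,26,27,28,29,30,31: 10110111010110100011010110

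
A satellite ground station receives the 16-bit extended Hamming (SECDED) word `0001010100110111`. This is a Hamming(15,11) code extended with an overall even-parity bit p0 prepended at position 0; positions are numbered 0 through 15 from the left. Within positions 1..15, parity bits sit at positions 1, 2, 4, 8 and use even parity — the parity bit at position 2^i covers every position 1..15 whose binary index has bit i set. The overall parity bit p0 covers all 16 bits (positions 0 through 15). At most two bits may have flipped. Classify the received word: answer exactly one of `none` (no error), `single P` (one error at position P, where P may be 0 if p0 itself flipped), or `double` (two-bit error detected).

double

s1: b1⊕b3⊕b5⊕b7⊕b9⊕b11⊕b13⊕b15 = 0⊕1⊕1⊕1⊕0⊕1⊕1⊕1 = 0
s2: b2⊕b3⊕b6⊕b7⊕b10⊕b11⊕b14⊕b15 = 0⊕1⊕0⊕1⊕1⊕1⊕1⊕1 = 0
s4: b4⊕b5⊕b6⊕b7⊕b12⊕b13⊕b14⊕b15 = 0⊕1⊕0⊕1⊕0⊕1⊕1⊕1 = 1
s8: b8⊕b9⊕b10⊕b11⊕b12⊕b13⊕b14⊕b15 = 0⊕0⊕1⊕1⊕0⊕1⊕1⊕1 = 1
Syndrome (s8...s1) = 1100 → position 12.
Overall parity (XOR of all 16 bits, including p0): 0⊕0⊕0⊕1⊕0⊕1⊕0⊕1⊕0⊕0⊕1⊕1⊕0⊕1⊕1⊕1 = 0
Overall=0, syndrome position=12 → double-bit error detected (uncorrectable).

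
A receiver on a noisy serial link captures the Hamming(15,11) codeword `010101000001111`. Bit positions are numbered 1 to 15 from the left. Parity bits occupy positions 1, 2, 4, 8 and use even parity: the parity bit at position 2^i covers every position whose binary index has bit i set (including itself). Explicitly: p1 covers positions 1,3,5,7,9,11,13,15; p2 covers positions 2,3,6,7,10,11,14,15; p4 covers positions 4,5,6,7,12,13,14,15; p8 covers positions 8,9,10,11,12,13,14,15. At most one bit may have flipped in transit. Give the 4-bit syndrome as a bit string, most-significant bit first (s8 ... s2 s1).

0000

s1: b1⊕b3⊕b5⊕b7⊕b9⊕b11⊕b13⊕b15 = 0⊕0⊕0⊕0⊕0⊕0⊕1⊕1 = 0
s2: b2⊕b3⊕b6⊕b7⊕b10⊕b11⊕b14⊕b15 = 1⊕0⊕1⊕0⊕0⊕0⊕1⊕1 = 0
s4: b4⊕b5⊕b6⊕b7⊕b12⊕b13⊕b14⊕b15 = 1⊕0⊕1⊕0⊕1⊕1⊕1⊕1 = 0
s8: b8⊕b9⊕b10⊕b11⊕b12⊕b13⊕b14⊕b15 = 0⊕0⊕0⊕0⊕1⊕1⊕1⊕1 = 0
Syndrome (s8...s1) = 0000 → position 0 (no error).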